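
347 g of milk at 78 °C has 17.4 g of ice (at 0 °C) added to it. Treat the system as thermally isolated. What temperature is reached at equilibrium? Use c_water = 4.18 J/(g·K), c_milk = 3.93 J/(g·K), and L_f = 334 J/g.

T_f ≈ 70.0 °C

Setting the total heat transfer to zero:
latent heat to melt: 17.4×334 = 5811.6
  warm the meltwater: 72.73 T
  milk: 1363.7(T − 78)
1436.4 T = 106369 − 5811.6 = 100558
T ≈ 70.00 °C (positive, so assuming full melt was valid).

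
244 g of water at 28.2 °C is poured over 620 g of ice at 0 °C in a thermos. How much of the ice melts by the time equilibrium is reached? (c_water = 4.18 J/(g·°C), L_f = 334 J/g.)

m_melted ≈ 86.1 g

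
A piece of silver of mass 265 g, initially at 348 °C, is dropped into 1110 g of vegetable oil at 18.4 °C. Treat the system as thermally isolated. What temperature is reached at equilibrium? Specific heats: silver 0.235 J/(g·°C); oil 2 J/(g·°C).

T_f ≈ 27.4 °C

T_f is the heat-capacity-weighted average of the initial temperatures:
T_f = (62.27×348 + 2220×18.4) / (62.27 + 2220)
    = 62520 / 2282.3 ≈ 27.39 °C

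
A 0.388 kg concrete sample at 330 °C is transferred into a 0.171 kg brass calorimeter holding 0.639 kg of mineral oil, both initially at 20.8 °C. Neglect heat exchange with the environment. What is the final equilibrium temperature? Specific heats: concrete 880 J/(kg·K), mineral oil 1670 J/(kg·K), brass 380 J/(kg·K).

T_f ≈ 92.4 °C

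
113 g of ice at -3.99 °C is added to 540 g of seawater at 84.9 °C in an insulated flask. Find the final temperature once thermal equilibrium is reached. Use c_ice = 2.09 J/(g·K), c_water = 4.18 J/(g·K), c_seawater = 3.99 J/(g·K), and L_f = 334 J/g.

T_f ≈ 54.9 °C

Heat gained plus heat lost sum to zero:
warm ice to 0 °C: 113·2.09·(0 − (-3.99)) = 942.32
  latent heat to melt: 113·334 = 37742
  meltwater 0→T: 113·4.18·T = 472.34 T
  seawater: 2154.6(T − 84.9)
2626.9 T = 182926 − 38684 = 144241
T ≈ 54.91 °C. Since T > 0 °C, the all-ice-melts assumption holds.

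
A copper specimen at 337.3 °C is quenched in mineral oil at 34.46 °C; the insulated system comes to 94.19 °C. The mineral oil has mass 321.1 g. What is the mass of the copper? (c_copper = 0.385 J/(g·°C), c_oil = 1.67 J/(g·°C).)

m ≈ 342 g

Heat lost by the copper = heat gained by the oil:
m·0.385·(337.3 − 94.19) = 321.1·1.67·(94.19 − 34.46)
93.6 m = 32029  ⇒  m ≈ 342.2 g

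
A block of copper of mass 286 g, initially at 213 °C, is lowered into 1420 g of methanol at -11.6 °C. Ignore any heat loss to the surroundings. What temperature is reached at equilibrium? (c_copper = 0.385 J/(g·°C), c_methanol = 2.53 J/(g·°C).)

T_f ≈ -4.9 °C

T_f = Σ m_i c_i T_i / Σ m_i c_i:
T_f = (110.11·213 + 3592.6·(-11.6)) / (110.11 + 3592.6)
    = -18221 / 3702.7 ≈ -4.92 °C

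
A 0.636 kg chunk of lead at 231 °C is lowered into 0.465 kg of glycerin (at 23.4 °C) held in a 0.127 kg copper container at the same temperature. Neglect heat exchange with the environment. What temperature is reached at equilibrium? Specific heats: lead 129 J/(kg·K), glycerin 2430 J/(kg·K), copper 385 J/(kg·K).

Net heat exchanged in the isolated system is zero:
0.636×129×(T − 231) + 0.465×2430×(T − 23.4) + 0.127×385×(T − 23.4) = 0
82.04(T − 231) + 1130(T − 23.4) + 48.9(T − 23.4) = 0
1260.9 T = 46537
T = 46537 / 1260.9 = 36.9 °C

T_f ≈ 36.9 °C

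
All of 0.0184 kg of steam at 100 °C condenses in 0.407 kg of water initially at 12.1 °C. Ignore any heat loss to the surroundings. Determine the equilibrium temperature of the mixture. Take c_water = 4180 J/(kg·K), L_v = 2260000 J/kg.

Let T be the final temperature. ΣQ_i = 0:
condense steam: −0.0184×2260000 = −41584; condensed water 100 °C→T: 76.91(T − 100); original water: 1701.3(T − 12.1)
1778.2 T = 41584 + 7691.2 + 20585 = 69860
T ≈ 39.29 °C, under the boiling point, so the assumption holds.

T_f ≈ 39.3 °C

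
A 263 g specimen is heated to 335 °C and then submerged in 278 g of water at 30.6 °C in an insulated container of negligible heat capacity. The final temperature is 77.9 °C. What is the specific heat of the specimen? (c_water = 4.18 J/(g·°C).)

c ≈ 0.813 J/(g·°C)

Heat lost by the specimen = heat gained by the water:
263×c×(335 − 77.9) = 278×4.18×(77.9 − 30.6)
67617 c = 54964  ⇒  c ≈ 0.8129 J/(g·°C)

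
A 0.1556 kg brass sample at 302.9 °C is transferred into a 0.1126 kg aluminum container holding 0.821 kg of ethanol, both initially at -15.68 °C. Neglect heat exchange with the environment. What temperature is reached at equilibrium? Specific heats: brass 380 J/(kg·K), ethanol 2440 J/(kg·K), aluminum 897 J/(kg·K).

T_f ≈ -7.0 °C

T_f = Σ m_i c_i T_i / Σ m_i c_i:
T_f = (59.13×302.9 + 2003.2×(-15.68) + 101×(-15.68)) / (59.13 + 2003.2 + 101)
    = -15085 / 2163.4 ≈ -6.97 °C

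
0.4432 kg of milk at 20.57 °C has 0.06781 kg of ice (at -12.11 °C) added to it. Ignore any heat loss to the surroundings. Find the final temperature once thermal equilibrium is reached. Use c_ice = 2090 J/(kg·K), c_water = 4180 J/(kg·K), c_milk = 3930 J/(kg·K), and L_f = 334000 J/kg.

Taking heat into each body as positive, Σ m c ΔT = 0:
warm ice to 0 °C: 0.06781×2090×(0 − (-12.11)) = 1716.3; fusion: m_ice L_f = 0.06781×334000 = 22649; warm the meltwater: 283.45 T; milk: 1741.8(T − 20.57)
2025.2 T = 35828 − 24365 = 11464
T ≈ 5.66 °C — above 0 °C, consistent with complete melting.

T_f ≈ 5.7 °C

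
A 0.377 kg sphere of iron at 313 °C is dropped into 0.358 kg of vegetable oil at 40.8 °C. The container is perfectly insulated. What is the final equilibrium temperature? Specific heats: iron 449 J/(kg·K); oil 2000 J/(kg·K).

Setting the total heat transfer to zero:
0.377·449·(T − 313) + 0.358·2000·(T − 40.8) = 0
169.27(T − 313) + 716(T − 40.8) = 0
(169.27 + 716) T = 169.27·313 + 716·40.8
T = 82195 / 885.27 = 92.8 °C

T_f ≈ 92.8 °C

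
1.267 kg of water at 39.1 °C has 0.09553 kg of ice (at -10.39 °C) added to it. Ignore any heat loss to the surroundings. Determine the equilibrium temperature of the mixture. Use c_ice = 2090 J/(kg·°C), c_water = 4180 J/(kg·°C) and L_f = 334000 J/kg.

Taking heat into each body as positive, Σ m c ΔT = 0:
warm ice to 0 °C: 0.09553×2090×(0 − (-10.39)) = 2074.4; latent heat to melt: 0.09553×334000 = 31907; warm the meltwater: 399.32 T; water cools: 1.267×4180×(T − 39.1) = 5296.1(T − 39.1)
5695.4 T = 207076 − 33981 = 173094
T ≈ 30.39 °C — above 0 °C, consistent with complete melting.

T_f ≈ 30.4 °C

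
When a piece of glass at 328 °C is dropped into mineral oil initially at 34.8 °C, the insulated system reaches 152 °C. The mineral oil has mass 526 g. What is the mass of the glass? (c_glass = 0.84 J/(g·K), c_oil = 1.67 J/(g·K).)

m ≈ 696 g

Heat gained plus heat lost sum to zero:
m×0.84×(152 − 328) + 526×1.67×(152 − 34.8) = 0
-147.84 m = -102951
m = -102951/-147.84 ≈ 696.4 g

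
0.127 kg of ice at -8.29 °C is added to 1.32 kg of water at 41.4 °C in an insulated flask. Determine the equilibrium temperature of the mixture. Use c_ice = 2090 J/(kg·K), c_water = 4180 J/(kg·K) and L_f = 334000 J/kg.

T_f ≈ 30.4 °C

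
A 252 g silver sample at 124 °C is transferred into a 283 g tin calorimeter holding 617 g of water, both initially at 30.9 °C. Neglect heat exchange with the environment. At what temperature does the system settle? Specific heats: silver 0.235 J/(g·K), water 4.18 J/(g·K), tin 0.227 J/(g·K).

T_f ≈ 32.9 °C

Energy conservation, ΣQ = 0:
252*0.235*(T − 124) + 617*4.18*(T − 30.9) + 283*0.227*(T − 30.9) = 0
59.22(T − 124) + 2579.1(T − 30.9) + 64.24(T − 30.9) = 0
(59.22 + 2579.1 + 64.24) T = 59.22*124 + 2579.1*30.9 + 64.24*30.9
T = 89021 / 2702.5 = 32.9 °C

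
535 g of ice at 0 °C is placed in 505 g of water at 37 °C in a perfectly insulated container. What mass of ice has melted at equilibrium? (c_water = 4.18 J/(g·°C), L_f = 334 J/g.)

m_melted ≈ 234 g

Heat available from the water dropping to 0 °C: 505·4.18·37 = 78103 J.
Fully melting the ice requires m_ice L_f = 535·334 = 178690 J.
That's not enough to melt it all — equilibrium is at 0 °C with ice remaining.
m_melted·334 = 78103  ⇒  m_melted ≈ 233.8 g.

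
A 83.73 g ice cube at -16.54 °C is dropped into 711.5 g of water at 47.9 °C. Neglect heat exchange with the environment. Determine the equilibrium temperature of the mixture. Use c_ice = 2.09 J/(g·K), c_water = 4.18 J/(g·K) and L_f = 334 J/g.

T_f ≈ 33.6 °C

Sum of m c ΔT and latent-heat terms is zero:
ice -16.54→0 °C: 83.73×2.09×16.54 = 2894.4; melt ice: 83.73×334 = 27966; meltwater 0→T: 83.73×4.18×T = 349.99 T; water cools: 711.5×4.18×(T − 47.9) = 2974.1(T − 47.9)
3324.1 T = 142458 − 30860 = 111598
T ≈ 33.57 °C (positive, so assuming full melt was valid).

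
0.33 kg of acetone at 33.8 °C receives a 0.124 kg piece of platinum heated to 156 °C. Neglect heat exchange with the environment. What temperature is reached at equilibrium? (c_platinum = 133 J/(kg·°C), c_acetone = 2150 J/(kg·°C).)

T_f ≈ 36.6 °C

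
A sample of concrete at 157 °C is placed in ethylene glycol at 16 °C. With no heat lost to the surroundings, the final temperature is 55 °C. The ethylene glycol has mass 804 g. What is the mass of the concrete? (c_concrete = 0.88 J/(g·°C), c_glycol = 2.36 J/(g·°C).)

Net heat exchanged in the isolated system is zero:
m×0.88×(55 − 157) + 804×2.36×(55 − 16) = 0
-89.76 m = -74000
m = -74000/-89.76 ≈ 824.4 g

m ≈ 824 g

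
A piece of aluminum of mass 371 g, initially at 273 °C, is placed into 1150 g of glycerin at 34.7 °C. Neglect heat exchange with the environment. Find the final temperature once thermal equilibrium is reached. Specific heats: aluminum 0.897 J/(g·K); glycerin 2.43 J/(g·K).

T_f ≈ 60.1 °C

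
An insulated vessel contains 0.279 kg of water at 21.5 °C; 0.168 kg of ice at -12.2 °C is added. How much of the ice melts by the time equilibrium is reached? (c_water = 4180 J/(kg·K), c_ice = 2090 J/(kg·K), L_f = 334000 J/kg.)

m_melted ≈ 0.0622 kg

Water can give up m c ΔT = 0.279×4180×21.5 = 25074 J before reaching 0 °C.
Of that, 0.168×2090×12.2 = 4283.7 J goes to bring the ice to 0 °C, leaving 20790 J.
Fully melting the ice requires m_ice L_f = 0.168×334000 = 56112 J.
That's not enough to melt it all — equilibrium is at 0 °C with ice remaining.
Mass melted = 20790/334000 ≈ 0.06225 kg.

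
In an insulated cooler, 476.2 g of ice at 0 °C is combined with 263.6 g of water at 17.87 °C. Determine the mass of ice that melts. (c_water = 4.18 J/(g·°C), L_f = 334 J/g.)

m_melted ≈ 59 g

Heat available from the water dropping to 0 °C: 263.6·4.18·17.87 = 19690 J.
Melting all 476.2 g of ice would need 476.2·334 = 159051 J.
19690 J < 159051 J, so only part of the ice melts and the system sits at 0 °C.
m_melt = 19690 / L_f = 58.95 g.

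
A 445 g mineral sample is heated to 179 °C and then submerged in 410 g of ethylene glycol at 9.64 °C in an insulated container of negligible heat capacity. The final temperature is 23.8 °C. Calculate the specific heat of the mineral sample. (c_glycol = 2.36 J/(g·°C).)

Energy conservation, ΣQ = 0:
445×c×(23.8 − 179) + 410×2.36×(23.8 − 9.64) = 0
-69064 c = -13701
c = -13701/-69064 ≈ 0.1984 J/(g·°C)

c ≈ 0.198 J/(g·°C)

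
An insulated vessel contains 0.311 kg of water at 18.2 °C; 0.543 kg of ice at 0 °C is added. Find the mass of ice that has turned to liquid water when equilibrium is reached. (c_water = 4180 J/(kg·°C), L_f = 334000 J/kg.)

m_melted ≈ 0.0708 kg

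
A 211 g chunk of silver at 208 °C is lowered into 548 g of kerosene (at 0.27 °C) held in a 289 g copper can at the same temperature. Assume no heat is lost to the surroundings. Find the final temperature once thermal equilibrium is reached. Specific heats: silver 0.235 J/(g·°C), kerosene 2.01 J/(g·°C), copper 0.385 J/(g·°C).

T_f ≈ 8.4 °C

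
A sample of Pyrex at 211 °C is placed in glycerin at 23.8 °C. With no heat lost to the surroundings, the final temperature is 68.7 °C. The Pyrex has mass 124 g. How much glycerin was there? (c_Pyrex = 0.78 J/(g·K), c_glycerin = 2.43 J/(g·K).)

m ≈ 126 g

Setting the total heat transfer to zero:
124×0.78×(68.7 − 211) + m×2.43×(68.7 − 23.8) = 0
109.11 m = 13763
m = 13763/109.11 ≈ 126.1 g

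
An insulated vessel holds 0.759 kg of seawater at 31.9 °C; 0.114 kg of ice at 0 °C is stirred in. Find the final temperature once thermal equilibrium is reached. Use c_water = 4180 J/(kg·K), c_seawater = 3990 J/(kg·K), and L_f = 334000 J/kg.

T_f ≈ 16.7 °C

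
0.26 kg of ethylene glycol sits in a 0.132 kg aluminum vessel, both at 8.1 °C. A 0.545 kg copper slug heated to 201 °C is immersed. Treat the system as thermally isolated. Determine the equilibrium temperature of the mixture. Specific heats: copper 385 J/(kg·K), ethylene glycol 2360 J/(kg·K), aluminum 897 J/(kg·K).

T_f ≈ 51.1 °C

Setting the total heat transfer to zero:
0.545*385*(T − 201) + 0.26*2360*(T − 8.1) + 0.132*897*(T − 8.1) = 0
209.83(T − 201) + 613.6(T − 8.1) + 118.4(T − 8.1) = 0
941.83 T = 48104
T = 48104/941.83 ≈ 51.08 °C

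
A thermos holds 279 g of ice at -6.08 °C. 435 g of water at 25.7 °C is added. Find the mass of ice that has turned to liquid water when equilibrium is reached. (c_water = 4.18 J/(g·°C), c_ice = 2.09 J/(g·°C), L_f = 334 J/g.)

m_melted ≈ 129 g

Water can give up m c ΔT = 435·4.18·25.7 = 46730 J before reaching 0 °C.
Of that, 279·2.09·6.08 = 3545.3 J goes to bring the ice to 0 °C, leaving 43185 J.
To melt every bit of ice: 279·334 = 93186 J.
43185 J < 93186 J, so only part of the ice melts and the system sits at 0 °C.
m_melted·334 = 43185  ⇒  m_melted ≈ 129.3 g.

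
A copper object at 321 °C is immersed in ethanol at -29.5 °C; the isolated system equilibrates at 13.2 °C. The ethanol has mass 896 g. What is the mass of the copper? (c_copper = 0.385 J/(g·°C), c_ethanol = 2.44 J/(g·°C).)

|Q_copper| = |Q_ethanol|:
m·0.385·(321 − 13.2) = 896·2.44·(13.2 − (-29.5))
118.5 m = 93352  ⇒  m ≈ 787.8 g

m ≈ 788 g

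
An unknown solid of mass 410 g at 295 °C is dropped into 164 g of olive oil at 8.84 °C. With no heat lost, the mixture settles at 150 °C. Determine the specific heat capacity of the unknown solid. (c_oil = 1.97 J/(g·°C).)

m_s c (T_s − T_f) = m_oil c_oil (T_f − T_0):
410·c·(295 − 150) = 164·1.97·(150 − 8.84)
59450 c = 45606  ⇒  c ≈ 0.7671 J/(g·°C)

c ≈ 0.767 J/(g·°C)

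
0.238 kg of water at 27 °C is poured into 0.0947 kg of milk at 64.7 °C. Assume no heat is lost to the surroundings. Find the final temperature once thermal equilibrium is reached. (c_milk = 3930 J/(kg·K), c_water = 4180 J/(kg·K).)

T_f ≈ 37.3 °C

Let T be the final temperature. ΣQ_i = 0:
0.0947×3930×(T − 64.7) + 0.238×4180×(T − 27) = 0
372.17(T − 64.7) + 994.84(T − 27) = 0
(372.17 + 994.84) T = 372.17×64.7 + 994.84×27
T ≈ 37.26 °C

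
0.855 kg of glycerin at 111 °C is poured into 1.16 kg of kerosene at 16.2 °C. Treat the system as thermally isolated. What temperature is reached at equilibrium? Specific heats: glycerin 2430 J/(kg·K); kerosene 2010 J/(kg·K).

T_f ≈ 60.9 °C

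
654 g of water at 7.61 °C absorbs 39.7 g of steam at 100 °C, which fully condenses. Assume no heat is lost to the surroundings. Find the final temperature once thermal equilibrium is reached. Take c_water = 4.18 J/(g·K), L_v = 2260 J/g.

T_f ≈ 43.8 °C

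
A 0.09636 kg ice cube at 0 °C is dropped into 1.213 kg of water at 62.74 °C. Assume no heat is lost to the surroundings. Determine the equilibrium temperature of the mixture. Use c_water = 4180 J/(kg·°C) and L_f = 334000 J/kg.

Heat gained plus heat lost sum to zero:
latent heat to melt: 0.09636×334000 = 32184; warm the meltwater: 402.78 T; water: 5070.3(T − 62.74)
5473.1 T = 318113 − 32184 = 285929
T ≈ 52.24 °C. Since T > 0 °C, the all-ice-melts assumption holds.

T_f ≈ 52.2 °C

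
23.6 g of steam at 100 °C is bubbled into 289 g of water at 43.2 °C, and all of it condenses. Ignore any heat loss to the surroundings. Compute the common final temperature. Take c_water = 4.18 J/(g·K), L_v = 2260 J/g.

T_f ≈ 88.3 °C

Taking heat into each body as positive, Σ m c ΔT = 0:
condense steam: −23.6·2260 = −53336; condensate cools 100→T: 23.6·4.18·(T − 100) = 98.65(T − 100); water warms: 289·4.18·(T − 43.2) = 1208(T − 43.2)
1306.7 T = 53336 + 9864.8 + 52186 = 115387
T ≈ 88.31 °C, under the boiling point, so the assumption holds.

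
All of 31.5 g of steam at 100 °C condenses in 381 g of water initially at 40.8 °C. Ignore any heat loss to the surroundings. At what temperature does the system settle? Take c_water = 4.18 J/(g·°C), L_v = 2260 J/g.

T_f ≈ 86.6 °C

Energy conservation, ΣQ = 0:
steam→water at 100 °C releases m L_v = 31.5·2260 = 71190
  condensed water 100 °C→T: 131.67(T − 100)
  water warms: 381·4.18·(T − 40.8) = 1592.6(T − 40.8)
1724.2 T = 71190 + 13167 + 64977 = 149334
T ≈ 86.61 °C — below 100 °C, confirming all the steam condensed.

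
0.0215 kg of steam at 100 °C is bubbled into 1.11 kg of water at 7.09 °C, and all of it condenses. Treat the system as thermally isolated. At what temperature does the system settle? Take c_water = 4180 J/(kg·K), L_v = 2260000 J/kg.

T_f ≈ 19.1 °C

Net heat exchanged in the isolated system is zero:
condense steam: −0.0215·2260000 = −48590; condensed water 100 °C→T: 89.87(T − 100); original water: 4639.8(T − 7.09)
4729.7 T = 48590 + 8987 + 32896 = 90473
T ≈ 19.13 °C — below 100 °C, confirming all the steam condensed.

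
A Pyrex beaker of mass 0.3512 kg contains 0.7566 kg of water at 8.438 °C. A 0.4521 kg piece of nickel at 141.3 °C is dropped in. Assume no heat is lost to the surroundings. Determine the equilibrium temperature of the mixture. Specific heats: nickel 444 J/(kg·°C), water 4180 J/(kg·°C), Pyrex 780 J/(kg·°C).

T_f ≈ 15.8 °C

Setting the total heat transfer to zero:
0.4521·444·(T − 141.3) + 0.7566·4180·(T − 8.438) + 0.3512·780·(T − 8.438) = 0
200.73(T − 141.3) + 3162.6(T − 8.438) + 273.94(T − 8.438) = 0
3637.3 T = 57361
T ≈ 15.77 °C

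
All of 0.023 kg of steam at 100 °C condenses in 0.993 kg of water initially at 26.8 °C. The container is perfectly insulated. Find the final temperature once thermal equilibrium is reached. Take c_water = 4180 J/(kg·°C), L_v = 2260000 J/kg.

Energy balance with sensible and latent terms:
steam→water at 100 °C releases m L_v = 0.023·2260000 = 51980; condensed water 100 °C→T: 96.14(T − 100); water warms: 0.993·4180·(T − 26.8) = 4150.7(T − 26.8)
4246.9 T = 51980 + 9614 + 111240 = 172834
T ≈ 40.70 °C — below 100 °C, confirming all the steam condensed.

T_f ≈ 40.7 °C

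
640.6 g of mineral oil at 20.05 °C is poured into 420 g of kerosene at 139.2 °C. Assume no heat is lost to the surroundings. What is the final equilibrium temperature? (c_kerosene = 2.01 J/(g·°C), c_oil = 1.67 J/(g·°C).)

Set heat shed by the hot body equal to heat absorbed by the cold body:
420*2.01*(139.2 − T) = 640.6*1.67*(T − 20.05)
844.2(139.2 − T) = 1069.8(T − 20.05)
1914 T = 138962  ⇒  T ≈ 72.60 °C

T_f ≈ 72.6 °C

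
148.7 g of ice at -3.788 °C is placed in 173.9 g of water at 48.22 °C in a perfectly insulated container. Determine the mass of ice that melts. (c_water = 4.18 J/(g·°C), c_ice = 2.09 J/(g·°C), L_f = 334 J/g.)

Cooling the water to 0 °C releases 173.9×4.18×48.22 = 35051 J.
Warming the ice to 0 °C takes 148.7×2.09×3.788 = 1177.2 J, leaving 33874 J for melting.
Fully melting the ice requires m_ice L_f = 148.7×334 = 49666 J.
Since 33874 < 49666 J, not all the ice melts; equilibrium is at 0 °C.
m_melt = 33874 / L_f = 101.4 g.

m_melted ≈ 101 g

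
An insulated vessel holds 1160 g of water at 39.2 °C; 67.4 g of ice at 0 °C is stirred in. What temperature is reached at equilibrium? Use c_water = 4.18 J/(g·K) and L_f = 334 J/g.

Energy balance with sensible and latent terms:
melt ice: 67.4·334 = 22512; meltwater 0→T: 67.4·4.18·T = 281.73 T; water cools: 1160·4.18·(T − 39.2) = 4848.8(T − 39.2)
5130.5 T = 190073 − 22512 = 167561
T ≈ 32.66 °C — above 0 °C, consistent with complete melting.

T_f ≈ 32.7 °C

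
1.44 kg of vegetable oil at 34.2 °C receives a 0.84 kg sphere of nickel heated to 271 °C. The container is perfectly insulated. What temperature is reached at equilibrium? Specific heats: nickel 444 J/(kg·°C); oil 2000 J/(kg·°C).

T_f ≈ 61.3 °C

Energy conservation, ΣQ = 0:
0.84·444·(T − 271) + 1.44·2000·(T − 34.2) = 0
(372.96 + 2880) T = 372.96·271 + 2880·34.2
T = 199568/3253 ≈ 61.35 °C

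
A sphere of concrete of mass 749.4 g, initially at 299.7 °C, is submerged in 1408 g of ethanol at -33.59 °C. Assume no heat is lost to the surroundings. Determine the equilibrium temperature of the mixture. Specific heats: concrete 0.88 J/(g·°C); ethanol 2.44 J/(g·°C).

T_f ≈ 20.1 °C

Heat lost by the concrete equals heat gained by the ethanol:
749.4×0.88×(299.7 − T) = 1408×2.44×(T − (-33.59))
659.47(299.7 − T) = 3435.5(T − (-33.59))
4095 T = 82245  ⇒  T ≈ 20.08 °C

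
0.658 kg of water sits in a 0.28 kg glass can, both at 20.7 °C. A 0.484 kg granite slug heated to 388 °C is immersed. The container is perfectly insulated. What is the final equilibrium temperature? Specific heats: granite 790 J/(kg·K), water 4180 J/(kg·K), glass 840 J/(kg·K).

Energy conservation, ΣQ = 0:
0.484*790*(T − 388) + 0.658*4180*(T − 20.7) + 0.28*840*(T − 20.7) = 0
382.36(T − 388) + 2750.4(T − 20.7) + 235.2(T − 20.7) = 0
3368 T = 210158
T ≈ 62.40 °C

T_f ≈ 62.4 °C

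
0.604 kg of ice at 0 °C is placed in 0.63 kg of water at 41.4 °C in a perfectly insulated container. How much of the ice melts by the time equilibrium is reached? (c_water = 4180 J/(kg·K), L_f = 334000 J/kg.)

m_melted ≈ 0.326 kg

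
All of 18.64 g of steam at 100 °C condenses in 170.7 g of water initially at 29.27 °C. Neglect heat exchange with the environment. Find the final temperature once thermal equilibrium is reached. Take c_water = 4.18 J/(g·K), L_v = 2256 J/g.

T_f ≈ 89.4 °C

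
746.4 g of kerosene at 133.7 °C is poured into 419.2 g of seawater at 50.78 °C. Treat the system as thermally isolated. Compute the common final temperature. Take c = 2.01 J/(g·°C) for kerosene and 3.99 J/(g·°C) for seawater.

T_f ≈ 90.0 °C

T_f is the heat-capacity-weighted average of the initial temperatures:
T_f = (1500.3·133.7 + 1672.6·50.78) / (1500.3 + 1672.6)
    = 285520 / 3172.9 ≈ 89.99 °C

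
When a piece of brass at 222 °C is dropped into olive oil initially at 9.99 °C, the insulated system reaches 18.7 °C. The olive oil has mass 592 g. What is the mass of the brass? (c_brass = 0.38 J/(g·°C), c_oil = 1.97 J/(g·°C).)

Net heat exchanged in the isolated system is zero:
m·0.38·(18.7 − 222) + 592·1.97·(18.7 − 9.99) = 0
-77.25 m = -10158
m = -10158/-77.25 ≈ 131.5 g

m ≈ 131 g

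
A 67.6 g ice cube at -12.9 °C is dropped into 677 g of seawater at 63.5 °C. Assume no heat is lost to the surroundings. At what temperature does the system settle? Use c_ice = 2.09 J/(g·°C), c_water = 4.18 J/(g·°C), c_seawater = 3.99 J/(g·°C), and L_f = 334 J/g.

Energy balance with sensible and latent terms:
warm ice to 0 °C: 67.6×2.09×(0 − (-12.9)) = 1822.6; fusion: m_ice L_f = 67.6×334 = 22578; meltwater 0→T: 67.6×4.18×T = 282.57 T; seawater cools: 677×3.99×(T − 63.5) = 2701.2(T − 63.5)
2983.8 T = 171528 − 24401 = 147127
T ≈ 49.31 °C. Since T > 0 °C, the all-ice-melts assumption holds.

T_f ≈ 49.3 °C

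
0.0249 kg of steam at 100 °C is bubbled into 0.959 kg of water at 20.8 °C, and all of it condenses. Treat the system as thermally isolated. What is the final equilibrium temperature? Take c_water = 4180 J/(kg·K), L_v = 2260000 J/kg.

Taking heat into each body as positive, Σ m c ΔT = 0:
latent heat released on condensation: 0.0249·2260000 = 56274
  condensed water 100 °C→T: 104.08(T − 100)
  original water: 4008.6(T − 20.8)
4112.7 T = 56274 + 10408 + 83379 = 150061
T ≈ 36.49 °C (< 100 °C, so full condensation is consistent).

T_f ≈ 36.5 °C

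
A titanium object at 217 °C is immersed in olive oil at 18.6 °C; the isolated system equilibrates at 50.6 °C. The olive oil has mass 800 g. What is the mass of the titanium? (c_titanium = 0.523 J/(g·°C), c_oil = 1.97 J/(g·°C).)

m ≈ 579 g

|Q_titanium| = |Q_oil|:
m·0.523·(217 − 50.6) = 800·1.97·(50.6 − 18.6)
87.03 m = 50432  ⇒  m ≈ 579.5 g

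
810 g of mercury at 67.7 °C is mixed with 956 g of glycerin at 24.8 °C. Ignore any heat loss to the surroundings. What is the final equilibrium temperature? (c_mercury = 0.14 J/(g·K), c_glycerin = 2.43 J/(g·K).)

T_f ≈ 26.8 °C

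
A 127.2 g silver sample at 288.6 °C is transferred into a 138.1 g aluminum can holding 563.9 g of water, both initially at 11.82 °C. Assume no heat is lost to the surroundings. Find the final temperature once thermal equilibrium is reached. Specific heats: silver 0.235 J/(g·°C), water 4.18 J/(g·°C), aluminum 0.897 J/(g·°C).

T_f ≈ 15.1 °C

Setting the total heat transfer to zero:
127.2×0.235×(T − 288.6) + 563.9×4.18×(T − 11.82) + 138.1×0.897×(T − 11.82) = 0
(29.89 + 2357.1 + 123.88) T = 29.89×288.6 + 2357.1×11.82 + 123.88×11.82
T = 37952 / 2510.9 = 15.1 °C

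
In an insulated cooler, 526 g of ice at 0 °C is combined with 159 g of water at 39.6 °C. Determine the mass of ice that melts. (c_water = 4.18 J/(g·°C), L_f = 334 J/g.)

m_melted ≈ 78.8 g

Cooling the water to 0 °C releases 159·4.18·39.6 = 26319 J.
Melting all 526 g of ice would need 526·334 = 175684 J.
26319 J < 175684 J, so only part of the ice melts and the system sits at 0 °C.
Mass melted = 26319/334 ≈ 78.8 g.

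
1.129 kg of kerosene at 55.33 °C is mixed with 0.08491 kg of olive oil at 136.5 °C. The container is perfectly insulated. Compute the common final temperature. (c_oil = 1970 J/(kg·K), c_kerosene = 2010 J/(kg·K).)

T_f ≈ 60.9 °C

Energy conservation, ΣQ = 0:
0.08491·1970·(T − 136.5) + 1.129·2010·(T − 55.33) = 0
167.27(T − 136.5) + 2269.3(T − 55.33) = 0
2436.6 T = 148393
T = 148393/2436.6 ≈ 60.90 °C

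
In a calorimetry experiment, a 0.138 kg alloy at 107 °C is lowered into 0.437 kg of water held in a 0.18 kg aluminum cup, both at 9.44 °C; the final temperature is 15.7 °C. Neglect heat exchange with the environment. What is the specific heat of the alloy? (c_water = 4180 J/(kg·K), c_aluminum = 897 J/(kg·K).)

Conservation of energy gives ΣQ = 0:
0.138·c·(15.7 − 107) + 0.437·4180·(15.7 − 9.44) + 0.18·897·(15.7 − 9.44) = 0
-12.6 c = -12446
c = -12446/-12.6 ≈ 987.8 J/(kg·K)

c ≈ 988 J/(kg·K)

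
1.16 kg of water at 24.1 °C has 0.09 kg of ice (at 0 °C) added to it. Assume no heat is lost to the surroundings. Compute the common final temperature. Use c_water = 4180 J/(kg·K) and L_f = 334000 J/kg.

Taking heat into each body as positive, Σ m c ΔT = 0:
fusion: m_ice L_f = 0.09·334000 = 30060
  meltwater 0→T: 0.09·4180·T = 376.2 T
  water: 4848.8(T − 24.1)
5225 T = 116856 − 30060 = 86796
T ≈ 16.61 °C — above 0 °C, consistent with complete melting.

T_f ≈ 16.6 °C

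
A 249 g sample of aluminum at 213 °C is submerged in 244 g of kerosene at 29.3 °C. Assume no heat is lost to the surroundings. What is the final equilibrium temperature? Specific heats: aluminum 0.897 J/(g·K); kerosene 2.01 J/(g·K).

T_f ≈ 86.8 °C

Let T be the final temperature. ΣQ_i = 0:
249·0.897·(T − 213) + 244·2.01·(T − 29.3) = 0
(223.35 + 490.44) T = 223.35·213 + 490.44·29.3
T = 61944/713.79 ≈ 86.78 °C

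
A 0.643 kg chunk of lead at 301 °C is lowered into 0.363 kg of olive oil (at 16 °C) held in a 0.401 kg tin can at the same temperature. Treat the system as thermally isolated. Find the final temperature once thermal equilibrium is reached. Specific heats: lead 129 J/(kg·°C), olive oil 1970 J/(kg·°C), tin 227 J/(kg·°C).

T_f ≈ 42.6 °C

Heat gained plus heat lost sum to zero:
0.643*129*(T − 301) + 0.363*1970*(T − 16) + 0.401*227*(T − 16) = 0
889.08 T = 37865
T = 37865 / 889.08 = 42.6 °C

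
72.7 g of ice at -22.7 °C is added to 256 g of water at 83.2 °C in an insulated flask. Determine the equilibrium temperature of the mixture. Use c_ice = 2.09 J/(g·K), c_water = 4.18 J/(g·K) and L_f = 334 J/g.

Heat gained plus heat lost sum to zero:
warm ice to 0 °C: 72.7·2.09·(0 − (-22.7)) = 3449.1; fusion: m_ice L_f = 72.7·334 = 24282; meltwater 0→T: 72.7·4.18·T = 303.89 T; water cools: 256·4.18·(T − 83.2) = 1070.1(T − 83.2)
1374 T = 89031 − 27731 = 61300
T ≈ 44.62 °C (positive, so assuming full melt was valid).

T_f ≈ 44.6 °C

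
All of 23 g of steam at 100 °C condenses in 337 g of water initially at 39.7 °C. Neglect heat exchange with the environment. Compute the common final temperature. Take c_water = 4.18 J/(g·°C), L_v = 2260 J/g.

T_f ≈ 78.1 °C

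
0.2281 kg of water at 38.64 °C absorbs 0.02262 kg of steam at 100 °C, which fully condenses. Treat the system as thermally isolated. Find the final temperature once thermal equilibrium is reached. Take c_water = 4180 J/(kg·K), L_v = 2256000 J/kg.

Sum of m c ΔT and latent-heat terms is zero:
latent heat released on condensation: 0.02262×2256000 = 51031
  condensate cools 100→T: 0.02262×4180×(T − 100) = 94.55(T − 100)
  original water: 953.46(T − 38.64)
1048 T = 51031 + 9455.2 + 36842 = 97327
T ≈ 92.87 °C — below 100 °C, confirming all the steam condensed.

T_f ≈ 92.9 °C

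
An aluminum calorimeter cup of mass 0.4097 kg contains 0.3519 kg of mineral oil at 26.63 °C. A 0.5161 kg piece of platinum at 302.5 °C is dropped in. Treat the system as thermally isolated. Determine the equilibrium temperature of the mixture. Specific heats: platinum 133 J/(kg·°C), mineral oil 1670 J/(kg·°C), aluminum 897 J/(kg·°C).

Conservation of energy gives ΣQ = 0:
0.5161×133×(T − 302.5) + 0.3519×1670×(T − 26.63) + 0.4097×897×(T − 26.63) = 0
1023.8 T = 46200
T = 46200 / 1023.8 = 45.1 °C

T_f ≈ 45.1 °C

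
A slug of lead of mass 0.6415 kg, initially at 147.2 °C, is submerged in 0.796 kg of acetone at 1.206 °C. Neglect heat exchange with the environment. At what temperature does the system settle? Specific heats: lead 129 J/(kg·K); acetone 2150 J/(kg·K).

T_f ≈ 7.9 °C

T_f = Σ m_i c_i T_i / Σ m_i c_i:
T_f = (82.75·147.2 + 1711.4·1.206) / (82.75 + 1711.4)
    = 14245 / 1794.2 ≈ 7.94 °C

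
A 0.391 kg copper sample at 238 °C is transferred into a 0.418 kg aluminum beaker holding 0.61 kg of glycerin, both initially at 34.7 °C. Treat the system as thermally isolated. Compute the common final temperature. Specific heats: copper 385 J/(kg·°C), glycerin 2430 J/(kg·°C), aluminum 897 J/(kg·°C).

T_f ≈ 49.9 °C

Let T be the final temperature. ΣQ_i = 0:
0.391×385×(T − 238) + 0.61×2430×(T − 34.7) + 0.418×897×(T − 34.7) = 0
150.53(T − 238) + 1482.3(T − 34.7) + 374.95(T − 34.7) = 0
(150.53 + 1482.3 + 374.95) T = 150.53×238 + 1482.3×34.7 + 374.95×34.7
T ≈ 49.94 °C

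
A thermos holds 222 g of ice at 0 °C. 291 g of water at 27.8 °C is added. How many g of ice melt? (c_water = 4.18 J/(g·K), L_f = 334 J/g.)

Heat available from the water dropping to 0 °C: 291·4.18·27.8 = 33815 J.
Fully melting the ice requires m_ice L_f = 222·334 = 74148 J.
Since 33815 < 74148 J, not all the ice melts; equilibrium is at 0 °C.
Mass melted = 33815/334 ≈ 101.2 g.

m_melted ≈ 101 g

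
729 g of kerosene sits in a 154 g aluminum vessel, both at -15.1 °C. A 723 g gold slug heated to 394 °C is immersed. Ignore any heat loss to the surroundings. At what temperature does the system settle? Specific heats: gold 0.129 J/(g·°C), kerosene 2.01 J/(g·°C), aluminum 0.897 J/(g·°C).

T_f = Σ m_i c_i T_i / Σ m_i c_i:
T_f = (93.27*394 + 1465.3*(-15.1) + 138.14*(-15.1)) / (93.27 + 1465.3 + 138.14)
    = 12535 / 1696.7 ≈ 7.39 °C

T_f ≈ 7.4 °C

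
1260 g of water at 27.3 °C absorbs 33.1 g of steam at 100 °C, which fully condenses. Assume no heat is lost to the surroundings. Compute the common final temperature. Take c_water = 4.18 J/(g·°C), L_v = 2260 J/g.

T_f ≈ 43.0 °C

Sum of m c ΔT and latent-heat terms is zero:
condense steam: −33.1×2260 = −74806
  condensate cools 100→T: 33.1×4.18×(T − 100) = 138.36(T − 100)
  original water: 5266.8(T − 27.3)
5405.2 T = 74806 + 13836 + 143784 = 232425
T ≈ 43.00 °C, under the boiling point, so the assumption holds.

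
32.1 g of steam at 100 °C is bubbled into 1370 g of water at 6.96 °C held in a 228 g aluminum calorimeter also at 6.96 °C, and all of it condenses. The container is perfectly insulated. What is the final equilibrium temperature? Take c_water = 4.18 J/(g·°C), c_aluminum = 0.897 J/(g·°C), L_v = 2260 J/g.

T_f ≈ 21.0 °C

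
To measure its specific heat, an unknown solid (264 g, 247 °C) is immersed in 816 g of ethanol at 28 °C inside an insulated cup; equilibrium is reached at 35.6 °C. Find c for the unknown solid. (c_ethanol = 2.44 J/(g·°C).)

Heat lost by the unknown solid = heat gained by the ethanol:
264×c×(247 − 35.6) = 816×2.44×(35.6 − 28)
55810 c = 15132  ⇒  c ≈ 0.2711 J/(g·°C)

c ≈ 0.271 J/(g·°C)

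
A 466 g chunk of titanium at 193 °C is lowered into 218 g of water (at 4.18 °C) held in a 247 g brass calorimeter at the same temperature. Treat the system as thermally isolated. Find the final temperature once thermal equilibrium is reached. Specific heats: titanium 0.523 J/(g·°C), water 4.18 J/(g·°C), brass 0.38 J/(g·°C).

With ΣQ=0 the equilibrium temperature is the m·c-weighted mean:
T_f = (243.72*193 + 911.24*4.18 + 93.86*4.18) / (243.72 + 911.24 + 93.86)
    = 51239 / 1248.8 ≈ 41.03 °C

T_f ≈ 41.0 °C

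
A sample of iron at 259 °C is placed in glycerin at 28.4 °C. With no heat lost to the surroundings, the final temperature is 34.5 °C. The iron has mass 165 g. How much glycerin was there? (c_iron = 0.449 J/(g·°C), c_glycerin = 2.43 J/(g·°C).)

m ≈ 1120 g

Heat gained plus heat lost sum to zero:
165·0.449·(34.5 − 259) + m·2.43·(34.5 − 28.4) = 0
14.82 m = 16632
m = 16632/14.82 ≈ 1122 g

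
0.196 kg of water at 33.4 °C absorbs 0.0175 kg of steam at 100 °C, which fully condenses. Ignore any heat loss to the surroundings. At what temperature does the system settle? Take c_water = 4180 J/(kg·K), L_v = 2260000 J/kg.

T_f ≈ 83.2 °C

Energy balance with sensible and latent terms:
latent heat released on condensation: 0.0175×2260000 = 39550; condensate cools 100→T: 0.0175×4180×(T − 100) = 73.15(T − 100); original water: 819.28(T − 33.4)
892.43 T = 39550 + 7315 + 27364 = 74229
T ≈ 83.18 °C (< 100 °C, so full condensation is consistent).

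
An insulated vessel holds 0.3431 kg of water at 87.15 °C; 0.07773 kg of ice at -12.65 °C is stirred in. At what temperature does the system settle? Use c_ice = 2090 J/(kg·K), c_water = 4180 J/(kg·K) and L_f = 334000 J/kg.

T_f ≈ 55.1 °C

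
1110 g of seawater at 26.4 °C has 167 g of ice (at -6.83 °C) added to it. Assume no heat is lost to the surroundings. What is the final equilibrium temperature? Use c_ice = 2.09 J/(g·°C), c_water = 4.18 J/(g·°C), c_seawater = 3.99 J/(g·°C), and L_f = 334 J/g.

Energy conservation, ΣQ = 0:
ice -6.83→0 °C: 167×2.09×6.83 = 2383.9
  fusion: m_ice L_f = 167×334 = 55778
  warm the meltwater: 698.06 T
  seawater cools: 1110×3.99×(T − 26.4) = 4428.9(T − 26.4)
5127 T = 116923 − 58162 = 58761
T ≈ 11.46 °C (positive, so assuming full melt was valid).

T_f ≈ 11.5 °C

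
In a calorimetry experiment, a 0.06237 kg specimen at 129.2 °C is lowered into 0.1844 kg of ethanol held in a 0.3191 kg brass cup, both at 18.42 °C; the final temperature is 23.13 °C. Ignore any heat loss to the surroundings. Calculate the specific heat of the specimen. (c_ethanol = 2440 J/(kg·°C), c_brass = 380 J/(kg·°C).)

Energy conservation, ΣQ = 0:
0.06237×c×(23.13 − 129.2) + 0.1844×2440×(23.13 − 18.42) + 0.3191×380×(23.13 − 18.42) = 0
-6.616 c = -2690.3
c = -2690.3/-6.616 ≈ 406.7 J/(kg·°C)

c ≈ 407 J/(kg·°C)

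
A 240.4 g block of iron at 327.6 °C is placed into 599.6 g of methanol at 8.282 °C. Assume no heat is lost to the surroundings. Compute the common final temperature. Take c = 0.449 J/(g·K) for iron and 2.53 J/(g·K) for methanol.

T_f ≈ 29.5 °C

Heat lost by the iron equals heat gained by the methanol:
240.4×0.449×(327.6 − T) = 599.6×2.53×(T − 8.282)
107.94(327.6 − T) = 1517(T − 8.282)
1624.9 T = 47925  ⇒  T ≈ 29.49 °C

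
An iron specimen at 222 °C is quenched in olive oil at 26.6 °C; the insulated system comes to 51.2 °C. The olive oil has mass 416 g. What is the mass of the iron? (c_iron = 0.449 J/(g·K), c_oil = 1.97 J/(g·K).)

m ≈ 263 g

|Q_iron| = |Q_oil|:
m·0.449·(222 − 51.2) = 416·1.97·(51.2 − 26.6)
76.69 m = 20160  ⇒  m ≈ 262.9 g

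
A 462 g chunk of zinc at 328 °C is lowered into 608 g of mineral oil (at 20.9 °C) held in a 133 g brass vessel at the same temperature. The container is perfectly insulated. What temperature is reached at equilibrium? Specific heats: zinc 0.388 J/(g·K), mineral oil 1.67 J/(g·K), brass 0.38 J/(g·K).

T_f ≈ 65.1 °C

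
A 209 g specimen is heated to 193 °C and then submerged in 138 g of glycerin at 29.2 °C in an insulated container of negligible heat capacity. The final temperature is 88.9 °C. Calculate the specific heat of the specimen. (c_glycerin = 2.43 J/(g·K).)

c ≈ 0.92 J/(g·K)

Heat lost by the specimen = heat gained by the glycerin:
209·c·(193 − 88.9) = 138·2.43·(88.9 − 29.2)
21757 c = 20020  ⇒  c ≈ 0.9202 J/(g·K)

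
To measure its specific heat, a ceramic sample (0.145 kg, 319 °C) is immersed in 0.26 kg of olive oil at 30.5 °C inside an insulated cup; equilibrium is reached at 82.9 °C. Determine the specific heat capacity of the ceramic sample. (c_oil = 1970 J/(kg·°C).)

c ≈ 784 J/(kg·°C)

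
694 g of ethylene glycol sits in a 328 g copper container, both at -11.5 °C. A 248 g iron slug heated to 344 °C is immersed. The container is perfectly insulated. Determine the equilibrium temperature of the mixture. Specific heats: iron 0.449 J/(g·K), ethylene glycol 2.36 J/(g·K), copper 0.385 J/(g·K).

T_f ≈ 9.6 °C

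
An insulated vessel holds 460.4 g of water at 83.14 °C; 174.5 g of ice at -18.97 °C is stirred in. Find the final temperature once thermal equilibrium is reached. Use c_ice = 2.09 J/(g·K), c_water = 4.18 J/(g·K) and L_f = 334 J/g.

Energy balance with sensible and latent terms:
warm ice to 0 °C: 174.5×2.09×(0 − (-18.97)) = 6918.5; fusion: m_ice L_f = 174.5×334 = 58283; warm the meltwater: 729.41 T; water: 1924.5(T − 83.14)
2653.9 T = 160001 − 65201 = 94799
T ≈ 35.72 °C. Since T > 0 °C, the all-ice-melts assumption holds.

T_f ≈ 35.7 °C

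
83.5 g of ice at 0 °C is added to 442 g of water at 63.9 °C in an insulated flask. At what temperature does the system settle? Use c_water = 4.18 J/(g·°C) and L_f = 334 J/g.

Energy conservation, ΣQ = 0:
fusion: m_ice L_f = 83.5×334 = 27889; warm the meltwater: 349.03 T; water cools: 442×4.18×(T − 63.9) = 1847.6(T − 63.9)
2196.6 T = 118059 − 27889 = 90170
T ≈ 41.05 °C. Since T > 0 °C, the all-ice-melts assumption holds.

T_f ≈ 41.1 °C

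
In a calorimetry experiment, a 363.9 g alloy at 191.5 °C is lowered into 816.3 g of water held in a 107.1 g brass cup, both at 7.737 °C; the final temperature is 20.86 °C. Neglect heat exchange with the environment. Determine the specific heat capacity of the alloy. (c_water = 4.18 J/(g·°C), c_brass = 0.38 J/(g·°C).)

Taking heat into each body as positive, Σ m c ΔT = 0:
363.9·c·(20.86 − 191.5) + 816.3·4.18·(20.86 − 7.737) + 107.1·0.38·(20.86 − 7.737) = 0
-62096 c = -45312
c = -45312/-62096 ≈ 0.7297 J/(g·°C)

c ≈ 0.73 J/(g·°C)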